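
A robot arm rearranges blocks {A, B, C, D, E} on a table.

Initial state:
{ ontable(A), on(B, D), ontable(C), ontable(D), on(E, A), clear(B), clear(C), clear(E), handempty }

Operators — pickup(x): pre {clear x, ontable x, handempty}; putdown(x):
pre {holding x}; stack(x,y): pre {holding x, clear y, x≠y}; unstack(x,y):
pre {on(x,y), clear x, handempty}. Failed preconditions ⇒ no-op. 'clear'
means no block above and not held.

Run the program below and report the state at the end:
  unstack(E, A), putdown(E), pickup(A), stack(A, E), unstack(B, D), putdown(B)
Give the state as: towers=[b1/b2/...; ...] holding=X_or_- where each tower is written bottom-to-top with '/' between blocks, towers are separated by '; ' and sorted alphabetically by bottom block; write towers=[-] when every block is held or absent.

step 1 (unstack(E, A)): towers=[A; C; D/B] holding=E
step 2 (putdown(E)): towers=[A; C; D/B; E] holding=-
step 3 (pickup(A)): towers=[C; D/B; E] holding=A
step 4 (stack(A, E)): towers=[C; D/B; E/A] holding=-
step 5 (unstack(B, D)): towers=[C; D; E/A] holding=B
step 6 (putdown(B)): towers=[B; C; D; E/A] holding=-

towers=[B; C; D; E/A] holding=-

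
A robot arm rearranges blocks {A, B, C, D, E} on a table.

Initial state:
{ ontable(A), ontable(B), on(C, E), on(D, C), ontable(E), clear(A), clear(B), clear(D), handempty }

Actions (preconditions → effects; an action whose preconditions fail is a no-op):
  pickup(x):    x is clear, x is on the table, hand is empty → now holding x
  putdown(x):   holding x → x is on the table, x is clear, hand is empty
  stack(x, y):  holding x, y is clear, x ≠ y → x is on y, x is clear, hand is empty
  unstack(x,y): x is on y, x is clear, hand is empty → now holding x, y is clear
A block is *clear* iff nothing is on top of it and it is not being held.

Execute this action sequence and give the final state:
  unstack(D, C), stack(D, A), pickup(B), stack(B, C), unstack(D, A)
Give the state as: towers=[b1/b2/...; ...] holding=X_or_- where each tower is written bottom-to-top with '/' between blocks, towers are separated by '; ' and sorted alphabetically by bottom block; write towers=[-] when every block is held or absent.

step 1 (unstack(D, C)): towers=[A; B; E/C] holding=D
step 2 (stack(D, A)): towers=[A/D; B; E/C] holding=-
step 3 (pickup(B)): towers=[A/D; E/C] holding=B
step 4 (stack(B, C)): towers=[A/D; E/C/B] holding=-
step 5 (unstack(D, A)): towers=[A; E/C/B] holding=D

towers=[A; E/C/B] holding=D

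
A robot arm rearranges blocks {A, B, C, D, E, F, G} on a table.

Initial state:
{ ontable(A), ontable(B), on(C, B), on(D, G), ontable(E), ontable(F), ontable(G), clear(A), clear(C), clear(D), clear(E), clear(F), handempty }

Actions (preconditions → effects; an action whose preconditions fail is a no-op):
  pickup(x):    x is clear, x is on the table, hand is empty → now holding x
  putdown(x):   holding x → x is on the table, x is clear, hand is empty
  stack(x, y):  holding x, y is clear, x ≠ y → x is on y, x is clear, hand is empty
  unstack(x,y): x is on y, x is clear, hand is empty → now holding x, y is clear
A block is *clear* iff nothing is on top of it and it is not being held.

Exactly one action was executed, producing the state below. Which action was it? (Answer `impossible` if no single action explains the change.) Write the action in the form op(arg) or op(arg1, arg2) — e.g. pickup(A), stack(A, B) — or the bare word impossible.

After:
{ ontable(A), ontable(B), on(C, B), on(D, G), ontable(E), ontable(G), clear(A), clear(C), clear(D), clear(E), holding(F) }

target: towers=[A; B/C; E; G/D] holding=F
         pickup(F) → towers=[A; B/C; E; G/D] holding=F  ← match
     unstack(D, G) → towers=[A; B/C; E; F; G] holding=D
         pickup(A) → towers=[B/C; E; F; G/D] holding=A
         pickup(E) → towers=[A; B/C; F; G/D] holding=E
     unstack(C, B) → towers=[A; B; E; F; G/D] holding=C

pickup(F)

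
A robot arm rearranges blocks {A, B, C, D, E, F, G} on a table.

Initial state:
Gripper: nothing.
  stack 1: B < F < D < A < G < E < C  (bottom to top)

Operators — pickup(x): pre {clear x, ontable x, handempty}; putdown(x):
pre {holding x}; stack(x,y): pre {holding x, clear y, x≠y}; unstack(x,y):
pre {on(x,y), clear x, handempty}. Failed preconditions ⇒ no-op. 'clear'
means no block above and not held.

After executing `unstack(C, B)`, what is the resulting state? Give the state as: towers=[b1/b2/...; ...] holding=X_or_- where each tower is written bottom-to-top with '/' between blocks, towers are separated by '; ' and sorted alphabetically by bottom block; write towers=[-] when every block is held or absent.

before: towers=[B/F/D/A/G/E/C] holding=-
pre[unstack(C, B)]: on(C,B) no, clear(C) yes, handempty yes
on(C,B) unmet → unstack(C, B) is a no-op
after:  towers=[B/F/D/A/G/E/C] holding=-

towers=[B/F/D/A/G/E/C] holding=-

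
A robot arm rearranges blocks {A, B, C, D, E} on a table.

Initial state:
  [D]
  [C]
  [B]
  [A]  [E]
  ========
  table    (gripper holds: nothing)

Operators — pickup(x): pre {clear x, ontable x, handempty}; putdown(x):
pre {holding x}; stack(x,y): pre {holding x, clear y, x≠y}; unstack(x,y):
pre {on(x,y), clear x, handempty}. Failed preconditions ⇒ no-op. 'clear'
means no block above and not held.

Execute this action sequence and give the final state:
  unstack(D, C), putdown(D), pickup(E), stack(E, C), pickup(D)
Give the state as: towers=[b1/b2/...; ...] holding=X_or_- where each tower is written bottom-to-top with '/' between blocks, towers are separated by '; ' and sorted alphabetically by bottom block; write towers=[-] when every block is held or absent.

step 1 (unstack(D, C)): towers=[A/B/C; E] holding=D
step 2 (putdown(D)): towers=[A/B/C; D; E] holding=-
step 3 (pickup(E)): towers=[A/B/C; D] holding=E
step 4 (stack(E, C)): towers=[A/B/C/E; D] holding=-
step 5 (pickup(D)): towers=[A/B/C/E] holding=D

towers=[A/B/C/E] holding=D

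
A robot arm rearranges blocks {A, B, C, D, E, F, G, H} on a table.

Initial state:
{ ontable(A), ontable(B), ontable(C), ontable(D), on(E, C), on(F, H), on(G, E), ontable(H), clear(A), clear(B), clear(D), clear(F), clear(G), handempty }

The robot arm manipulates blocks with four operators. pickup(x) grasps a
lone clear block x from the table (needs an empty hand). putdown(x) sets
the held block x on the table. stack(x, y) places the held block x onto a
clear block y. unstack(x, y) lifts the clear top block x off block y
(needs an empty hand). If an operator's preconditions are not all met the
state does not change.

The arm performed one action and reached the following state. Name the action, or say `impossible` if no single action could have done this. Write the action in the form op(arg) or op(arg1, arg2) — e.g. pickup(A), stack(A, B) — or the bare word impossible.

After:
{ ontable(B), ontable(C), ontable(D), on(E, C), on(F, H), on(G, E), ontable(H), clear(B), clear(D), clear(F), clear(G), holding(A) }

target: towers=[B; C/E/G; D; H/F] holding=A
     unstack(G, E) → towers=[A; B; C/E; D; H/F] holding=G
         pickup(A) → towers=[B; C/E/G; D; H/F] holding=A  ← match
         pickup(B) → towers=[A; C/E/G; D; H/F] holding=B
     unstack(F, H) → towers=[A; B; C/E/G; D; H] holding=F
         pickup(D) → towers=[A; B; C/E/G; H/F] holding=D

pickup(A)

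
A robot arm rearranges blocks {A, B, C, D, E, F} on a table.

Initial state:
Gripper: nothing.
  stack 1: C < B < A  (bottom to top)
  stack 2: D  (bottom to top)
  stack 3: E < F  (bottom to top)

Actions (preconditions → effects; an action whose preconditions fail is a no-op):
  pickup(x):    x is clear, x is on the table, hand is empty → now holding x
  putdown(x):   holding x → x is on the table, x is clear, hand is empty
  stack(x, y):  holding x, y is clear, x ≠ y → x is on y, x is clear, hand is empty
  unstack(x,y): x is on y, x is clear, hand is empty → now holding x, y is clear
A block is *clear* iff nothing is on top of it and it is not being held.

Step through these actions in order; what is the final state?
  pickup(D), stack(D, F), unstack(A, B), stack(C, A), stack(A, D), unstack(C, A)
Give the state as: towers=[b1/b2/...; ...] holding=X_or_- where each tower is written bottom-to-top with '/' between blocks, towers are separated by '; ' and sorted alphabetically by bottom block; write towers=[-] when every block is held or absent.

towers=[C/B; E/F/D/A] holding=-

step 1 (pickup(D)): towers=[C/B/A; E/F] holding=D
step 2 (stack(D, F)): towers=[C/B/A; E/F/D] holding=-
step 3 (unstack(A, B)): towers=[C/B; E/F/D] holding=A
step 4 (stack(C, A)) [no-op]: towers=[C/B; E/F/D] holding=A
step 5 (stack(A, D)): towers=[C/B; E/F/D/A] holding=-
step 6 (unstack(C, A)) [no-op]: towers=[C/B; E/F/D/A] holding=-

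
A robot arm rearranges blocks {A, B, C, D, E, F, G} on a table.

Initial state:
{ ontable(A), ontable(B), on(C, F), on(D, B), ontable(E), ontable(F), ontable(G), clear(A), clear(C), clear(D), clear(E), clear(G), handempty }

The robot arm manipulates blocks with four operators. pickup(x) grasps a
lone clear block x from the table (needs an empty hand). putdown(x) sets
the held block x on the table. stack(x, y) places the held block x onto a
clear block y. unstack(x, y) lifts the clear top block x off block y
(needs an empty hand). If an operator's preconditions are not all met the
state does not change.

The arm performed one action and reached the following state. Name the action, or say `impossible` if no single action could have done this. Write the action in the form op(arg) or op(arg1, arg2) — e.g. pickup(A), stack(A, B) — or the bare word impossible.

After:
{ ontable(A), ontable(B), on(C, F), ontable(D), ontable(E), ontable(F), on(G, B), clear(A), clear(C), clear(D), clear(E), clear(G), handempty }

impossible

target: towers=[A; B/G; D; E; F/C] holding=-
         pickup(G) → towers=[A; B/D; E; F/C] holding=G
     unstack(D, B) → towers=[A; B; E; F/C; G] holding=D
         pickup(A) → towers=[B/D; E; F/C; G] holding=A
         pickup(E) → towers=[A; B/D; F/C; G] holding=E
     unstack(C, F) → towers=[A; B/D; E; F; G] holding=C
none of the 5 applicable actions match → impossible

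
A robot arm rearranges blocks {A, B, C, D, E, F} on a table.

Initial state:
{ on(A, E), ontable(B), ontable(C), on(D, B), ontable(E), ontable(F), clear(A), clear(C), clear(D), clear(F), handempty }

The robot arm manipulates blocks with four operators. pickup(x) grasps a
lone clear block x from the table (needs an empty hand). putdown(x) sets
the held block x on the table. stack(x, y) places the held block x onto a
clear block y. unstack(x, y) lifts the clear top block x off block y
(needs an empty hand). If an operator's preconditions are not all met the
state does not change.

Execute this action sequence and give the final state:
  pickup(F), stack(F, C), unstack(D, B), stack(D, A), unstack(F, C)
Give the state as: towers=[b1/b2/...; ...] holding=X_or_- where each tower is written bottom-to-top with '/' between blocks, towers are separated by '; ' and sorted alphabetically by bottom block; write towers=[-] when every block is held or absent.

towers=[B; C; E/A/D] holding=F

step 1 (pickup(F)): towers=[B/D; C; E/A] holding=F
step 2 (stack(F, C)): towers=[B/D; C/F; E/A] holding=-
step 3 (unstack(D, B)): towers=[B; C/F; E/A] holding=D
step 4 (stack(D, A)): towers=[B; C/F; E/A/D] holding=-
step 5 (unstack(F, C)): towers=[B; C; E/A/D] holding=F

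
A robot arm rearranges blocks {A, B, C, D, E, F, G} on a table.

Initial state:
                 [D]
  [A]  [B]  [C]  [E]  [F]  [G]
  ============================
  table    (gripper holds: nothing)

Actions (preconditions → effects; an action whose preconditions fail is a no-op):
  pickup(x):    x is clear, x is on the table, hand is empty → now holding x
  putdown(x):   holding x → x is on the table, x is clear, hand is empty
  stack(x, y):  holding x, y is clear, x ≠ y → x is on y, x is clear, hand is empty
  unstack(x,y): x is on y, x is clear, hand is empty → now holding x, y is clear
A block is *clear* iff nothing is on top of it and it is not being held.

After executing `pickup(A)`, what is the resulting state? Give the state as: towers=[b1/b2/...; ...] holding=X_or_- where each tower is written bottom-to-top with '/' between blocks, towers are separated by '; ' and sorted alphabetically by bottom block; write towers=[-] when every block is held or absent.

towers=[B; C; E/D; F; G] holding=A

before: towers=[A; B; C; E/D; F; G] holding=-
pre[pickup(A)]: clear(A) yes, ontable(A) yes, handempty yes
all met → apply pickup(A)
after:  towers=[B; C; E/D; F; G] holding=A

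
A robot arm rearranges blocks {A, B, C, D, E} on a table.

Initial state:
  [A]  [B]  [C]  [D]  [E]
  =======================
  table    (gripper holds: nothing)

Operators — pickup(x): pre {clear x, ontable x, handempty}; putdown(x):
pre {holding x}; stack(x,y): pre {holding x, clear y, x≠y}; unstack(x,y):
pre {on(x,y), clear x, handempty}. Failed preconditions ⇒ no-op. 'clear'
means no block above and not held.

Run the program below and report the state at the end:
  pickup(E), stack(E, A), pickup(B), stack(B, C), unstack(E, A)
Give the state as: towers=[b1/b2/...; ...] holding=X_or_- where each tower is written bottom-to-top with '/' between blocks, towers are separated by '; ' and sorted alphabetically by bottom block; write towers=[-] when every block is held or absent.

towers=[A; C/B; D] holding=E

step 1 (pickup(E)): towers=[A; B; C; D] holding=E
step 2 (stack(E, A)): towers=[A/E; B; C; D] holding=-
step 3 (pickup(B)): towers=[A/E; C; D] holding=B
step 4 (stack(B, C)): towers=[A/E; C/B; D] holding=-
step 5 (unstack(E, A)): towers=[A; C/B; D] holding=E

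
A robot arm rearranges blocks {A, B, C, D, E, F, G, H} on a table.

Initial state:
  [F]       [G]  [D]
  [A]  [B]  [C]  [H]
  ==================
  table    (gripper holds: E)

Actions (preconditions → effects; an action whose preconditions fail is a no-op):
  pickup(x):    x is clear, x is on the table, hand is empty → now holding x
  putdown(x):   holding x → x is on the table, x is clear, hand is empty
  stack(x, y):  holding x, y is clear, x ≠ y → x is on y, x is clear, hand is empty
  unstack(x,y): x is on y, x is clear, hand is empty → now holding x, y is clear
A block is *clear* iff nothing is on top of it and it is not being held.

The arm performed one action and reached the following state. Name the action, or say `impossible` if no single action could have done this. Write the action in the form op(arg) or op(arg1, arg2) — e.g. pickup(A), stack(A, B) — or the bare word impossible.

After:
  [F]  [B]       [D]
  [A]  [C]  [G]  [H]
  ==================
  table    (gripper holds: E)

target: towers=[A/F; C/B; G; H/D] holding=E
        putdown(E) → towers=[A/F; B; C/G; E; H/D] holding=-
       stack(E, G) → towers=[A/F; B; C/G/E; H/D] holding=-
       stack(E, B) → towers=[A/F; B/E; C/G; H/D] holding=-
       stack(E, F) → towers=[A/F/E; B; C/G; H/D] holding=-
       stack(E, D) → towers=[A/F; B; C/G; H/D/E] holding=-
none of the 5 applicable actions match → impossible

impossible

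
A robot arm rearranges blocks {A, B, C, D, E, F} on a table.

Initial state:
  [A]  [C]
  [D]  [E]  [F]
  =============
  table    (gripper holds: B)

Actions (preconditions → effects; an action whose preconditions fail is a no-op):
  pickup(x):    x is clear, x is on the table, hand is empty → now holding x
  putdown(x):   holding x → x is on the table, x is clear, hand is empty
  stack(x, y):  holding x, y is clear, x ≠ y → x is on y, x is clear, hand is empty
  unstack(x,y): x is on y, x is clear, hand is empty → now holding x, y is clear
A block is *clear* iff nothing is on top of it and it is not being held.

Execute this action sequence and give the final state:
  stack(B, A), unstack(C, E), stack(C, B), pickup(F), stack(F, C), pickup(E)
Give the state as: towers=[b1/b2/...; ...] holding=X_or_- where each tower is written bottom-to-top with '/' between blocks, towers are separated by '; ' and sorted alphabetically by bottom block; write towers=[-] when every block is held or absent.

towers=[D/A/B/C/F] holding=E

step 1 (stack(B, A)): towers=[D/A/B; E/C; F] holding=-
step 2 (unstack(C, E)): towers=[D/A/B; E; F] holding=C
step 3 (stack(C, B)): towers=[D/A/B/C; E; F] holding=-
step 4 (pickup(F)): towers=[D/A/B/C; E] holding=F
step 5 (stack(F, C)): towers=[D/A/B/C/F; E] holding=-
step 6 (pickup(E)): towers=[D/A/B/C/F] holding=E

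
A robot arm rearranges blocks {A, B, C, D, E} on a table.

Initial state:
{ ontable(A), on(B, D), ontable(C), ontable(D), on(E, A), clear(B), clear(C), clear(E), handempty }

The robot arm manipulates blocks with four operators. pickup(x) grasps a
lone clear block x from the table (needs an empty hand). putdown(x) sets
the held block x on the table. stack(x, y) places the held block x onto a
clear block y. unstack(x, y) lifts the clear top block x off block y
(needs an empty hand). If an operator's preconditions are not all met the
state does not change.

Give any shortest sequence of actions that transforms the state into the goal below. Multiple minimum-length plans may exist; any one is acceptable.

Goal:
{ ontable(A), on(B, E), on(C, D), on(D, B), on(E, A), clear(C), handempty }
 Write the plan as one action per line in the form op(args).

step 1 (unstack(B, D)): towers=[A/E; C; D] holding=B
step 2 (stack(B, E)): towers=[A/E/B; C; D] holding=-
step 3 (pickup(D)): towers=[A/E/B; C] holding=D
step 4 (stack(D, B)): towers=[A/E/B/D; C] holding=-
step 5 (pickup(C)): towers=[A/E/B/D] holding=C
step 6 (stack(C, D)): towers=[A/E/B/D/C] holding=-
goal check: towers=[A/E/B/D/C] holding=- — reached (length 6, optimal by BFS)

unstack(B, D)
stack(B, E)
pickup(D)
stack(D, B)
pickup(C)
stack(C, D)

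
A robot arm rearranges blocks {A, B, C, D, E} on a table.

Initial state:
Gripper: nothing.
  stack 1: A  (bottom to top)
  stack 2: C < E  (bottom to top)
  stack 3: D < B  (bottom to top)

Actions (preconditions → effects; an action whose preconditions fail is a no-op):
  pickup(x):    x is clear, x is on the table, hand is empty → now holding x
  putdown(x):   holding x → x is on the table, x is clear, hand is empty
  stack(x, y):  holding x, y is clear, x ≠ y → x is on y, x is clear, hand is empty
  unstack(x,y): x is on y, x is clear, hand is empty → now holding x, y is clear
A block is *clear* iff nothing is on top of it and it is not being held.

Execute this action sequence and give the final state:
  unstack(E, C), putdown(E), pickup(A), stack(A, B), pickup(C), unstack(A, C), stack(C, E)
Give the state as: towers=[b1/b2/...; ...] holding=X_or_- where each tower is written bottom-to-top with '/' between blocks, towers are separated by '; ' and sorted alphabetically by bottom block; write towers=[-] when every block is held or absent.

towers=[D/B/A; E/C] holding=-

step 1 (unstack(E, C)): towers=[A; C; D/B] holding=E
step 2 (putdown(E)): towers=[A; C; D/B; E] holding=-
step 3 (pickup(A)): towers=[C; D/B; E] holding=A
step 4 (stack(A, B)): towers=[C; D/B/A; E] holding=-
step 5 (pickup(C)): towers=[D/B/A; E] holding=C
step 6 (unstack(A, C)) [no-op]: towers=[D/B/A; E] holding=C
step 7 (stack(C, E)): towers=[D/B/A; E/C] holding=-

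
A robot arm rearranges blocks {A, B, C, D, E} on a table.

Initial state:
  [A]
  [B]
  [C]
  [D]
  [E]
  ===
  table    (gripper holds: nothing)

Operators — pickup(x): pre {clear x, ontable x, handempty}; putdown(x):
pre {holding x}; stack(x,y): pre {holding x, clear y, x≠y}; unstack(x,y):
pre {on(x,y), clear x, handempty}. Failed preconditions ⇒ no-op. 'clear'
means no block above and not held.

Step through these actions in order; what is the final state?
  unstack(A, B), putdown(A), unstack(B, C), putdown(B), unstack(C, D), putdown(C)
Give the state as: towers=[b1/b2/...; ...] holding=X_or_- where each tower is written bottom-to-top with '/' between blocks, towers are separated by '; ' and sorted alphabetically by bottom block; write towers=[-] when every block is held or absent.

towers=[A; B; C; E/D] holding=-

step 1 (unstack(A, B)): towers=[E/D/C/B] holding=A
step 2 (putdown(A)): towers=[A; E/D/C/B] holding=-
step 3 (unstack(B, C)): towers=[A; E/D/C] holding=B
step 4 (putdown(B)): towers=[A; B; E/D/C] holding=-
step 5 (unstack(C, D)): towers=[A; B; E/D] holding=C
step 6 (putdown(C)): towers=[A; B; C; E/D] holding=-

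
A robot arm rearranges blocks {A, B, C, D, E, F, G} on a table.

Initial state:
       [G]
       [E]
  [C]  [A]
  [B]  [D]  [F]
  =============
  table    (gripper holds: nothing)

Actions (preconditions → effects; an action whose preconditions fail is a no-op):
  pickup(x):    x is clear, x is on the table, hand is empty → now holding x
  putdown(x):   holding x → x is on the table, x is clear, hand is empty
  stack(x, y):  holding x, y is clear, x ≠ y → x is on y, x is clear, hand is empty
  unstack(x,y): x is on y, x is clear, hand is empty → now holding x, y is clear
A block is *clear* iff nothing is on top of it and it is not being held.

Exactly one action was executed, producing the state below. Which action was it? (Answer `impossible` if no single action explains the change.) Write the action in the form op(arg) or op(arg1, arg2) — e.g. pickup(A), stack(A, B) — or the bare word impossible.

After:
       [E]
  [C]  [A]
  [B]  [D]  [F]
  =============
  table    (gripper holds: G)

target: towers=[B/C; D/A/E; F] holding=G
         pickup(F) → towers=[B/C; D/A/E/G] holding=F
     unstack(G, E) → towers=[B/C; D/A/E; F] holding=G  ← match
     unstack(C, B) → towers=[B; D/A/E/G; F] holding=C

unstack(G, E)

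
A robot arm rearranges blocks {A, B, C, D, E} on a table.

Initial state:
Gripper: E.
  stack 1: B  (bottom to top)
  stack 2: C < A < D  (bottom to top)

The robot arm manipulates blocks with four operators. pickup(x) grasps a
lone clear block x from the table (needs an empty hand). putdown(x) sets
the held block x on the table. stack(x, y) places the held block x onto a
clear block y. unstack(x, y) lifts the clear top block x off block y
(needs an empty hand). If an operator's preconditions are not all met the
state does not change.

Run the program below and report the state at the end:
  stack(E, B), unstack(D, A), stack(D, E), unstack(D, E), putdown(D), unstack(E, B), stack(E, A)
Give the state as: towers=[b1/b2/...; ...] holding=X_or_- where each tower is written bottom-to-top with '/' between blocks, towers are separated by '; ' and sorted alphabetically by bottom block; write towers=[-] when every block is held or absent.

step 1 (stack(E, B)): towers=[B/E; C/A/D] holding=-
step 2 (unstack(D, A)): towers=[B/E; C/A] holding=D
step 3 (stack(D, E)): towers=[B/E/D; C/A] holding=-
step 4 (unstack(D, E)): towers=[B/E; C/A] holding=D
step 5 (putdown(D)): towers=[B/E; C/A; D] holding=-
step 6 (unstack(E, B)): towers=[B; C/A; D] holding=E
step 7 (stack(E, A)): towers=[B; C/A/E; D] holding=-

towers=[B; C/A/E; D] holding=-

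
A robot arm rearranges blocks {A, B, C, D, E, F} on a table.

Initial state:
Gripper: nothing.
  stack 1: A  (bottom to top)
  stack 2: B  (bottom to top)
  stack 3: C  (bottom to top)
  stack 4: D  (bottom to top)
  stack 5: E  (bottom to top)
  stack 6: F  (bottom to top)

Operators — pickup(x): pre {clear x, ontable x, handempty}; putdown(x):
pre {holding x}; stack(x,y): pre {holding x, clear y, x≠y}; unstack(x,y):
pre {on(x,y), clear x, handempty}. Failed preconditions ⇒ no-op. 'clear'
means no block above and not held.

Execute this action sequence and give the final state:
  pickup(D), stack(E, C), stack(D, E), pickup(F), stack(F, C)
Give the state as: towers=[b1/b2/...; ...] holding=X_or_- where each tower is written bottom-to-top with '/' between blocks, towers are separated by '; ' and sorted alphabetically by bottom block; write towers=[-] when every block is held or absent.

step 1 (pickup(D)): towers=[A; B; C; E; F] holding=D
step 2 (stack(E, C)) [no-op]: towers=[A; B; C; E; F] holding=D
step 3 (stack(D, E)): towers=[A; B; C; E/D; F] holding=-
step 4 (pickup(F)): towers=[A; B; C; E/D] holding=F
step 5 (stack(F, C)): towers=[A; B; C/F; E/D] holding=-

towers=[A; B; C/F; E/D] holding=-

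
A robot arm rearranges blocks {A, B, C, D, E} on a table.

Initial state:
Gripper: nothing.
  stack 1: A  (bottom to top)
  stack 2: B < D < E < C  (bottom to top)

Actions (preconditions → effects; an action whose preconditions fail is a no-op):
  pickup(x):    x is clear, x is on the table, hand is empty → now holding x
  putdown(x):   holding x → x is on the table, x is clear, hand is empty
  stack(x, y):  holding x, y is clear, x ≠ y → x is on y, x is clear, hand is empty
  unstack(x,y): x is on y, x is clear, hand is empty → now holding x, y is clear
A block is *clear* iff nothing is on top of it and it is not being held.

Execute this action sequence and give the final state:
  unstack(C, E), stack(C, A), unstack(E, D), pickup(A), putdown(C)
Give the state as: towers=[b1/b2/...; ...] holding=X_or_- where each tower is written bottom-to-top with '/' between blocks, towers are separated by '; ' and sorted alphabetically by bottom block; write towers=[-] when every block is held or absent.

towers=[A/C; B/D] holding=E

step 1 (unstack(C, E)): towers=[A; B/D/E] holding=C
step 2 (stack(C, A)): towers=[A/C; B/D/E] holding=-
step 3 (unstack(E, D)): towers=[A/C; B/D] holding=E
step 4 (pickup(A)) [no-op]: towers=[A/C; B/D] holding=E
step 5 (putdown(C)) [no-op]: towers=[A/C; B/D] holding=E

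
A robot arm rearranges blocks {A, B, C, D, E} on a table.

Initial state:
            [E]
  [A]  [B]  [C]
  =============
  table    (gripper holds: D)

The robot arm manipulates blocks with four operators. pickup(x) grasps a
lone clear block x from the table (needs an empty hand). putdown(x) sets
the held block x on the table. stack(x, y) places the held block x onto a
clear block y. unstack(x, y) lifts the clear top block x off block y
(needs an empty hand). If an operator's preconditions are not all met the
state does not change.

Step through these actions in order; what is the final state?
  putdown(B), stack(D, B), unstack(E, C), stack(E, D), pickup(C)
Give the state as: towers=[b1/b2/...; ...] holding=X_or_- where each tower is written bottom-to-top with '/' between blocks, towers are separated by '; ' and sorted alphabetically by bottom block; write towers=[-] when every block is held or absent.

step 1 (putdown(B)) [no-op]: towers=[A; B; C/E] holding=D
step 2 (stack(D, B)): towers=[A; B/D; C/E] holding=-
step 3 (unstack(E, C)): towers=[A; B/D; C] holding=E
step 4 (stack(E, D)): towers=[A; B/D/E; C] holding=-
step 5 (pickup(C)): towers=[A; B/D/E] holding=C

towers=[A; B/D/E] holding=C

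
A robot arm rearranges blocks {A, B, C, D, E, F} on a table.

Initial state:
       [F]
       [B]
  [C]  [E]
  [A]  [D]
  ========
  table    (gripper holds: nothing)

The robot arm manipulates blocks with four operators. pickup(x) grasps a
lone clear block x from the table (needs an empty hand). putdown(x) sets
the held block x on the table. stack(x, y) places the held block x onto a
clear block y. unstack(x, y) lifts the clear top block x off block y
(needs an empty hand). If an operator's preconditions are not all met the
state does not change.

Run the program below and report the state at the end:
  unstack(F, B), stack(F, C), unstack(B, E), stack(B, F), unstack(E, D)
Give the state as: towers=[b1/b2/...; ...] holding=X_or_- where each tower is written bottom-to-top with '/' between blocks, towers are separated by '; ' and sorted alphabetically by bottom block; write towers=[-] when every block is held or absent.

towers=[A/C/F/B; D] holding=E

step 1 (unstack(F, B)): towers=[A/C; D/E/B] holding=F
step 2 (stack(F, C)): towers=[A/C/F; D/E/B] holding=-
step 3 (unstack(B, E)): towers=[A/C/F; D/E] holding=B
step 4 (stack(B, F)): towers=[A/C/F/B; D/E] holding=-
step 5 (unstack(E, D)): towers=[A/C/F/B; D] holding=E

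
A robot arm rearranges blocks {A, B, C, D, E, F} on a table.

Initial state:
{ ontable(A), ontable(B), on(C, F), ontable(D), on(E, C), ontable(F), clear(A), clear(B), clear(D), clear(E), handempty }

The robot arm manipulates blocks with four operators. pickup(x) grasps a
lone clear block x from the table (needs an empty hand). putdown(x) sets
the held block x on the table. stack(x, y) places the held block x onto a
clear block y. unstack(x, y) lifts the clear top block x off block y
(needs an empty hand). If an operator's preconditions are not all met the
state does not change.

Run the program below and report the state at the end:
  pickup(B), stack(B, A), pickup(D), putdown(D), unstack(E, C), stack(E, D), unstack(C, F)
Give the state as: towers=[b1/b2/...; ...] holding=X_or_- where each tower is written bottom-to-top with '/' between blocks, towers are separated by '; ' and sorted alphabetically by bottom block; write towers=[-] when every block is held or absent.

towers=[A/B; D/E; F] holding=C

step 1 (pickup(B)): towers=[A; D; F/C/E] holding=B
step 2 (stack(B, A)): towers=[A/B; D; F/C/E] holding=-
step 3 (pickup(D)): towers=[A/B; F/C/E] holding=D
step 4 (putdown(D)): towers=[A/B; D; F/C/E] holding=-
step 5 (unstack(E, C)): towers=[A/B; D; F/C] holding=E
step 6 (stack(E, D)): towers=[A/B; D/E; F/C] holding=-
step 7 (unstack(C, F)): towers=[A/B; D/E; F] holding=C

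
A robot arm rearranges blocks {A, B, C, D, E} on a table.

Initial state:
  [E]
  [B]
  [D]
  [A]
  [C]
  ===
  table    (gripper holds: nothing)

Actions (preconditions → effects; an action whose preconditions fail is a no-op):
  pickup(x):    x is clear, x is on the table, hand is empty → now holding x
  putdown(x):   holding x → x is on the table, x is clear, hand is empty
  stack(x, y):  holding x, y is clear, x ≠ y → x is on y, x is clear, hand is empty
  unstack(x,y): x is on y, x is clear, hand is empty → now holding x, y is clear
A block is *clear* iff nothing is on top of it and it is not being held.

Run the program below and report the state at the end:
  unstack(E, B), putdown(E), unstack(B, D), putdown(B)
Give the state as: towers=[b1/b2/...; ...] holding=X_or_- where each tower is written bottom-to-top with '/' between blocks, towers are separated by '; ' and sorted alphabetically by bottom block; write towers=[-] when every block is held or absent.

step 1 (unstack(E, B)): towers=[C/A/D/B] holding=E
step 2 (putdown(E)): towers=[C/A/D/B; E] holding=-
step 3 (unstack(B, D)): towers=[C/A/D; E] holding=B
step 4 (putdown(B)): towers=[B; C/A/D; E] holding=-

towers=[B; C/A/D; E] holding=-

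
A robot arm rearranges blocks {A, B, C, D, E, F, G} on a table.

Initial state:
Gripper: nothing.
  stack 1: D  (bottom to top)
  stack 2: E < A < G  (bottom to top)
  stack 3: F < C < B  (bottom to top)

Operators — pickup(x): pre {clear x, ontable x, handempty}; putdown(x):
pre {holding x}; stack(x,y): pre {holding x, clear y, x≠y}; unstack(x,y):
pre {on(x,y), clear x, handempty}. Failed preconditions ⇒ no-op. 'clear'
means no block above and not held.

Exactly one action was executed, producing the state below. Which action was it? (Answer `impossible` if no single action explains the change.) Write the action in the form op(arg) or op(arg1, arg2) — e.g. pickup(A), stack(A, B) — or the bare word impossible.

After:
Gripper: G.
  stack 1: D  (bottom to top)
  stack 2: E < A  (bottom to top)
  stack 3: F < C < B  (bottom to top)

target: towers=[D; E/A; F/C/B] holding=G
     unstack(B, C) → towers=[D; E/A/G; F/C] holding=B
     unstack(G, A) → towers=[D; E/A; F/C/B] holding=G  ← match
         pickup(D) → towers=[E/A/G; F/C/B] holding=D

unstack(G, A)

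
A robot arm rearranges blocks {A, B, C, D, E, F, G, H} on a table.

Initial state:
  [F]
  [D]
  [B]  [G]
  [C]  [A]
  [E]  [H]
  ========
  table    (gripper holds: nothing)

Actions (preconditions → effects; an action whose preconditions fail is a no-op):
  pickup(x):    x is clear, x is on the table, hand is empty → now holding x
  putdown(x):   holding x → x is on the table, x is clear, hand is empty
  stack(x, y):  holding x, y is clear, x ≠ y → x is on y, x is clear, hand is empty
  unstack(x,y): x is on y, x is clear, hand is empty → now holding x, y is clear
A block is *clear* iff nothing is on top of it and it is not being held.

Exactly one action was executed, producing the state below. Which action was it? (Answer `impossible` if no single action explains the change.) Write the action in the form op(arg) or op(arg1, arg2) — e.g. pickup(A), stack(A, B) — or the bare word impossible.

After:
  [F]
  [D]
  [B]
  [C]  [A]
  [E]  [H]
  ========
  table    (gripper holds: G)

target: towers=[E/C/B/D/F; H/A] holding=G
     unstack(G, A) → towers=[E/C/B/D/F; H/A] holding=G  ← match
     unstack(F, D) → towers=[E/C/B/D; H/A/G] holding=F

unstack(G, A)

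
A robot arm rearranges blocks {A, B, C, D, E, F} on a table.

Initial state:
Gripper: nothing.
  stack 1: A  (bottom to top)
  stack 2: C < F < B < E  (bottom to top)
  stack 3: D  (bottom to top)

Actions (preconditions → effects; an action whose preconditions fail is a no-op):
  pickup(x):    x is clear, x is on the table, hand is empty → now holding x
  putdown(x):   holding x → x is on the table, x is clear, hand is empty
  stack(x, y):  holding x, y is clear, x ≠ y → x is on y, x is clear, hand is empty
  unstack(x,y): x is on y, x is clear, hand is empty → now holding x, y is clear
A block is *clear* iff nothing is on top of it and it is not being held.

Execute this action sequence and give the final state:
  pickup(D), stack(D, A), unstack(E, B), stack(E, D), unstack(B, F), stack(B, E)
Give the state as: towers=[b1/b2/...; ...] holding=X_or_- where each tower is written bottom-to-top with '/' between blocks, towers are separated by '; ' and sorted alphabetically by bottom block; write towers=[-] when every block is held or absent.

step 1 (pickup(D)): towers=[A; C/F/B/E] holding=D
step 2 (stack(D, A)): towers=[A/D; C/F/B/E] holding=-
step 3 (unstack(E, B)): towers=[A/D; C/F/B] holding=E
step 4 (stack(E, D)): towers=[A/D/E; C/F/B] holding=-
step 5 (unstack(B, F)): towers=[A/D/E; C/F] holding=B
step 6 (stack(B, E)): towers=[A/D/E/B; C/F] holding=-

towers=[A/D/E/B; C/F] holding=-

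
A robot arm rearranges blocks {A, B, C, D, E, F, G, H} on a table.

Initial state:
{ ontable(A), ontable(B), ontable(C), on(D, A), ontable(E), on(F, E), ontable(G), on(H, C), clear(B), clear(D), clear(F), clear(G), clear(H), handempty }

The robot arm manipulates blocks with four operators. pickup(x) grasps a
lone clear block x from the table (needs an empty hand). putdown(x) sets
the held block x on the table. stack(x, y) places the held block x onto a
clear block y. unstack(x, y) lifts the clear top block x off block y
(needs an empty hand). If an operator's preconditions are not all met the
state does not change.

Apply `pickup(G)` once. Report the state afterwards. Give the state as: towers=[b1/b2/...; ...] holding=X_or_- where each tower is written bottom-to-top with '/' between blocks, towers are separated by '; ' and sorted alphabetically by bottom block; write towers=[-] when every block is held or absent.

towers=[A/D; B; C/H; E/F] holding=G

before: towers=[A/D; B; C/H; E/F; G] holding=-
pre[pickup(G)]: clear(G) ✓, ontable(G) ✓, handempty ✓
all met → apply pickup(G)
after:  towers=[A/D; B; C/H; E/F] holding=G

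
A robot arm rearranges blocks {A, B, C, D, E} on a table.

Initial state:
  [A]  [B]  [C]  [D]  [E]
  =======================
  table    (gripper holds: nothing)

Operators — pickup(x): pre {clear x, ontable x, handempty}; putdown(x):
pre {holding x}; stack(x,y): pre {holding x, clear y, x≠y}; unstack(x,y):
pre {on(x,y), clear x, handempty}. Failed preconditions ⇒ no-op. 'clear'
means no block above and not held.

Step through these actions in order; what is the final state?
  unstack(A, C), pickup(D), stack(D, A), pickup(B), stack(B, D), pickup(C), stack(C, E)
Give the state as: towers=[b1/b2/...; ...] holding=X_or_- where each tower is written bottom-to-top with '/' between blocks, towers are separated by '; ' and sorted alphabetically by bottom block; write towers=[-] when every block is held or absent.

towers=[A/D/B; E/C] holding=-

step 1 (unstack(A, C)) [no-op]: towers=[A; B; C; D; E] holding=-
step 2 (pickup(D)): towers=[A; B; C; E] holding=D
step 3 (stack(D, A)): towers=[A/D; B; C; E] holding=-
step 4 (pickup(B)): towers=[A/D; C; E] holding=B
step 5 (stack(B, D)): towers=[A/D/B; C; E] holding=-
step 6 (pickup(C)): towers=[A/D/B; E] holding=C
step 7 (stack(C, E)): towers=[A/D/B; E/C] holding=-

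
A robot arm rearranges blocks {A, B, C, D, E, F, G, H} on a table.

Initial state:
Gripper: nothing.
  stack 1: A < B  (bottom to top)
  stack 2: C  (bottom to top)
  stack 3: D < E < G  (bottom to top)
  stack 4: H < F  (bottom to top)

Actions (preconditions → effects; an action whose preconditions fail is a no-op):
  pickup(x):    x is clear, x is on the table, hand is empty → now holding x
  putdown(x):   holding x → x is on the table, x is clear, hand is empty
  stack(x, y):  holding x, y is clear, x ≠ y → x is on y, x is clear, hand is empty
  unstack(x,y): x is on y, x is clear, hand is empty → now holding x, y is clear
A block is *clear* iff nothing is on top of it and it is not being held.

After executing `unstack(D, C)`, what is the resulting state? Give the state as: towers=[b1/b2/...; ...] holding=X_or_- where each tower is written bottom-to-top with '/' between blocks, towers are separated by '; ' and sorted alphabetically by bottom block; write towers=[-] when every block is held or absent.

towers=[A/B; C; D/E/G; H/F] holding=-

before: towers=[A/B; C; D/E/G; H/F] holding=-
pre[unstack(D, C)]: on(D,C) ✗, clear(D) ✗, handempty ✓
on(D,C), clear(D) unmet → unstack(D, C) is a no-op
after:  towers=[A/B; C; D/E/G; H/F] holding=-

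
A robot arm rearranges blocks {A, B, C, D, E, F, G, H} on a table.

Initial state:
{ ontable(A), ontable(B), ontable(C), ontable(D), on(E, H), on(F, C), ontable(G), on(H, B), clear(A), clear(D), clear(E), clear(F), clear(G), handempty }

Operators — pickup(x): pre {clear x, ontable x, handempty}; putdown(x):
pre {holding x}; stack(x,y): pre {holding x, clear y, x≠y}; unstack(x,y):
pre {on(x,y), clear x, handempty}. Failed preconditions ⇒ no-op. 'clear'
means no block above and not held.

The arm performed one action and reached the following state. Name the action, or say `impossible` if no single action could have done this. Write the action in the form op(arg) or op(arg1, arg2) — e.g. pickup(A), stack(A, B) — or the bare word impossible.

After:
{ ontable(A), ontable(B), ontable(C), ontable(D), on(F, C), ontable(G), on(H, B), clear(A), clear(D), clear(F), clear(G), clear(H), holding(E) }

unstack(E, H)

target: towers=[A; B/H; C/F; D; G] holding=E
         pickup(G) → towers=[A; B/H/E; C/F; D] holding=G
         pickup(A) → towers=[B/H/E; C/F; D; G] holding=A
     unstack(E, H) → towers=[A; B/H; C/F; D; G] holding=E  ← match
     unstack(F, C) → towers=[A; B/H/E; C; D; G] holding=F
         pickup(D) → towers=[A; B/H/E; C/F; G] holding=D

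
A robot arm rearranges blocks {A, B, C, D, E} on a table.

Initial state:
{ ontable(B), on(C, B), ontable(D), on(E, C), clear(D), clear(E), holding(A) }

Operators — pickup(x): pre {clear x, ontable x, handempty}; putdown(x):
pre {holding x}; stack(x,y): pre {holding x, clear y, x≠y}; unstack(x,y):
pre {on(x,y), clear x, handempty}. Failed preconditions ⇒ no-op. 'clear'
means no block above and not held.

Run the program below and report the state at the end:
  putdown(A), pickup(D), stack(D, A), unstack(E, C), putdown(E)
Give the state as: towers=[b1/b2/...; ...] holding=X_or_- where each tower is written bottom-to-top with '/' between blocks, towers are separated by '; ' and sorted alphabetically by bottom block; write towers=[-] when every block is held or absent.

step 1 (putdown(A)): towers=[A; B/C/E; D] holding=-
step 2 (pickup(D)): towers=[A; B/C/E] holding=D
step 3 (stack(D, A)): towers=[A/D; B/C/E] holding=-
step 4 (unstack(E, C)): towers=[A/D; B/C] holding=E
step 5 (putdown(E)): towers=[A/D; B/C; E] holding=-

towers=[A/D; B/C; E] holding=-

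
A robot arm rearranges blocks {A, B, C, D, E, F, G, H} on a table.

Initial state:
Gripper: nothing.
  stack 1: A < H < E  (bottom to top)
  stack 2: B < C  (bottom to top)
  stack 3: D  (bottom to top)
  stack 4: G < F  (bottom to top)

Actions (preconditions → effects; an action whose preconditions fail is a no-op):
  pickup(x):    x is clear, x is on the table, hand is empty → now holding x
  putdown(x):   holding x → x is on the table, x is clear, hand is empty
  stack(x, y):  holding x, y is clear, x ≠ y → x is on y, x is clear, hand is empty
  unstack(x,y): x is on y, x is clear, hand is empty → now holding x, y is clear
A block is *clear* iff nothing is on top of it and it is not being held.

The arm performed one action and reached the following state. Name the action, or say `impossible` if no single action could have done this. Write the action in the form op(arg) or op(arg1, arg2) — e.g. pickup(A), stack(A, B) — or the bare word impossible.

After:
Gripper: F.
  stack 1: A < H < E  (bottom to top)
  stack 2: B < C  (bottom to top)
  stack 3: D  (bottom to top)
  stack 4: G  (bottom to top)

target: towers=[A/H/E; B/C; D; G] holding=F
     unstack(E, H) → towers=[A/H; B/C; D; G/F] holding=E
     unstack(F, G) → towers=[A/H/E; B/C; D; G] holding=F  ← match
         pickup(D) → towers=[A/H/E; B/C; G/F] holding=D
     unstack(C, B) → towers=[A/H/E; B; D; G/F] holding=C

unstack(F, G)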